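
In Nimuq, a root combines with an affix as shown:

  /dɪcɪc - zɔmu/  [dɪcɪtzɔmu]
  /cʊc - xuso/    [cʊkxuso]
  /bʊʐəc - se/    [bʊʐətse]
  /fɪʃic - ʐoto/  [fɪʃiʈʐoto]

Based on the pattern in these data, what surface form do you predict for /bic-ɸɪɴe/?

The data show regressive place assimilation: /c/ → [t] before /z/; /c/ → [k] before /x/; /c/ → [t] before /s/; /c/ → [ʈ] before /ʐ/. In each pair only place changes, matching the following consonant, while manner and voice stay constant.
/c/ is a voiceless palatal stop. The following trigger /ɸ/ is bilabial, so /c/ must become bilabial as well.
The voiceless bilabial stop is [p], so /c/ → [p].

[bipɸɪɴe]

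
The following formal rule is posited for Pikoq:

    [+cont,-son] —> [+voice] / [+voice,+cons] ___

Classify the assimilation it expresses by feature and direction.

progressive voicing assimilation

The structural change is [+voice], and the conditioning segment [+voice,+cons] (a voiced consonant) is itself voiced, so the target comes to share the voicing of its neighbour — voicing assimilation.
The conditioning segment sits to the left of the focus bar, meaning the trigger precedes the segment that changes — progressive assimilation.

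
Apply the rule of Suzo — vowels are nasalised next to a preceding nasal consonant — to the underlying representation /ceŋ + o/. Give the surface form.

[ceŋõ]

The vowel /o/ is adjacent to the preceding nasal /ŋ/, so it acquires [+nasal] and surfaces as [õ].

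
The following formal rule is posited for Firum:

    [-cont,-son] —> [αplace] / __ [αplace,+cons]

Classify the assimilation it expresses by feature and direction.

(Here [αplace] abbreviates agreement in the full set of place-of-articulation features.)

regressive place assimilation

The rule copies the place features (abbreviated [place]) from the environment onto the target, so the assimilating feature is place.
Since the environment is written after the underscore, the trigger follows the target; the direction is regressive.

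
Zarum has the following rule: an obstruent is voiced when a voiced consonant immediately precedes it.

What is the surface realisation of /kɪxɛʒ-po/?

The rule targets /p/ (voiceless bilabial stop), which sits after the trigger /ʒ/ (voiced).
The voiced bilabial stop is [b], so /p/ → [b].

[kɪxɛʒbo]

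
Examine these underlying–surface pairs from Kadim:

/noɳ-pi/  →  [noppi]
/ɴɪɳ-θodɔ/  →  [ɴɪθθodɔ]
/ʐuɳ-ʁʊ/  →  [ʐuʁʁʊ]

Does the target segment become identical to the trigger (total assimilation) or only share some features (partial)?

Comparing underlying and surface forms, /ɳ/ → [p] is the alternation; the neighbouring /p/ is constant.
The output [p] is identical to the trigger /p/ — every feature (place, manner, voicing) has been copied — so this is total assimilation.
The other forms behave the same way: /ɳ/ → [θ] before /θ/; /ɳ/ → [ʁ] before /ʁ/ — in each case the output is a copy of the following consonant.

total assimilation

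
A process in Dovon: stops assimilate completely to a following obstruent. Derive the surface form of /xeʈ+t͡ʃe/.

/ʈ/ is the segment targeted by the rule; it sits immediately before /t͡ʃ/, so it assimilates completely and surfaces as [t͡ʃ].

[xet͡ʃt͡ʃe]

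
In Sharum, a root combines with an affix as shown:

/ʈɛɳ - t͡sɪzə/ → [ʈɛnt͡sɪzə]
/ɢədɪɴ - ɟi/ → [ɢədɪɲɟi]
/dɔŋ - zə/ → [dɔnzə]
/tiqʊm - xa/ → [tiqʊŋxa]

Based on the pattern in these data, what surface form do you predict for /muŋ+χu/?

The data show regressive place assimilation: /ɳ/ → [n] before /t͡s/; /ɴ/ → [ɲ] before /ɟ/; /ŋ/ → [n] before /z/; /m/ → [ŋ] before /x/. In each pair only place changes, matching the following consonant, while manner and voice stay constant.
/ŋ/ is a voiced velar nasal. The following trigger /χ/ is uvular, so /ŋ/ must become uvular as well.
A voiced uvular nasal is [ɴ], so the surface segment is [ɴ].

[muɴχu]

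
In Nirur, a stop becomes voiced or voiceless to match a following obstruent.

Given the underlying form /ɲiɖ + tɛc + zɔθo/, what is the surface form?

The rule targets /ɖ/ (voiced retroflex stop), which sits before the trigger /t/ (voiceless).
Changing only its voicing to voiceless gives [ʈ] — the voiceless retroflex stop.
At the second juncture, /c/ likewise becomes [ɟ] adjacent to /z/.

[ɲiʈtɛɟzɔθo]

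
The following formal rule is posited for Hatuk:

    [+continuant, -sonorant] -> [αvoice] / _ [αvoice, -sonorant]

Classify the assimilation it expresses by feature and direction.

regressive voicing assimilation

The shared variable α links the value of [voice] on the target to the same value on the neighbouring segment, so voicing is the feature that assimilates.
The conditioning segment sits to the right of the focus bar, meaning the trigger follows the segment that changes — regressive assimilation.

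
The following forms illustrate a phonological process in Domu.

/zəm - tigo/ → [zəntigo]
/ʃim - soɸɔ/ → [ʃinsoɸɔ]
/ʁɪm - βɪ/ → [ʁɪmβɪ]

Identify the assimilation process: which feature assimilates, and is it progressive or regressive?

Underlying /m/ is realised as [n] next to /t/; /t/ itself does not change.
The change bilabial → alveolar matches the place of the following /t/, identifying this as place assimilation.
Manner and voice are unchanged, so the assimilation is partial, not total.
The same holds elsewhere in the data: /m/ → [n] before /s/ (bilabial → alveolar, matching alveolar) — only place changes, and always toward the following segment.
No alternation appears in [ʁɪmβɪ]: there the adjacent consonants already agree in place (/m/ and /β/ are both bilabial), so this form is consistent with the same rule.
Since the segment that changes precedes the conditioning segment, the assimilation is regressive.

regressive place assimilation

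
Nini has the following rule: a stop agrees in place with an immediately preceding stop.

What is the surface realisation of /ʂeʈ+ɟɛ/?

[ʂeʈɖɛ]

The rule targets /ɟ/ (voiced palatal stop), which sits after the trigger /ʈ/ (retroflex).
The voiced retroflex stop is [ɖ], so /ɟ/ → [ɖ].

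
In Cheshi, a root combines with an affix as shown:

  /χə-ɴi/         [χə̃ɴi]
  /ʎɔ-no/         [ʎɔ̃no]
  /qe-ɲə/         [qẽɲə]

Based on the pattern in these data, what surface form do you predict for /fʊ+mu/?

[fʊ̃mu]

The data show regressive nasality assimilation (vowel nasalisation): /ə/ → [ə̃] before /ɴ/; /ɔ/ → [ɔ̃] before /n/; /e/ → [ẽ] before /ɲ/ — a vowel is nasalised by an immediately following nasal consonant.
/ʊ/ sits next to the nasal /m/ and is therefore nasalised to [ʊ̃].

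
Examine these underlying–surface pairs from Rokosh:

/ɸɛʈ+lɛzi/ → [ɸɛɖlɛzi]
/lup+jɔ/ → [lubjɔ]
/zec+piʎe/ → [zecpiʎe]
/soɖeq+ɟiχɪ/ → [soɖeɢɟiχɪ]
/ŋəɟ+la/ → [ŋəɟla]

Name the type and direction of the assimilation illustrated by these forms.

Underlying /ʈ/ is realised as [ɖ] next to /l/; /l/ itself does not change.
The change voiceless → voiced matches the voicing of the following /l/, identifying this as voicing assimilation.
Place and manner are unchanged, so the assimilation is partial, not total.
The same holds elsewhere in the data: /p/ → [b] before /j/ (voiceless → voiced, matching voiced); /q/ → [ɢ] before /ɟ/ (voiceless → voiced, matching voiced) — only voicing changes, and always toward the following segment.
No alternation appears in [zecpiʎe], [ŋəɟla]: there the adjacent consonants already agree in voicing (/c/ and /p/ are both voiceless; /ɟ/ and /l/ are both voiced), so these forms are consistent with the same rule.
The trigger is the following segment, so the direction is regressive (anticipatory).

regressive voicing assimilation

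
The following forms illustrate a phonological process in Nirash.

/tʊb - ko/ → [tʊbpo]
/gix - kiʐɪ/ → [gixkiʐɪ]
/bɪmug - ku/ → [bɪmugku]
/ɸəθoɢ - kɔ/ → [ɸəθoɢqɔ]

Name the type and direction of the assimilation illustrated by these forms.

Underlying /k/ is realised as [p] next to /b/; /b/ itself does not change.
/k/ is velar while /b/ is bilabial; the output [p] is bilabial, matching the trigger — so the feature that spreads is place.
Manner and voice are unchanged, so the assimilation is partial, not total.
The other alternating form patterns the same way: /k/ → [q] after /ɢ/ (velar → uvular, matching uvular) — only place changes, and always toward the preceding segment.
Nothing changes in [gixkiʐɪ], [bɪmugku]: there the adjacent consonants already agree in place (/k/ and /x/ are both velar; /k/ and /g/ are both velar), so these forms are consistent with the same rule.
Since the segment that changes follows the conditioning segment, the assimilation is progressive.

progressive place assimilation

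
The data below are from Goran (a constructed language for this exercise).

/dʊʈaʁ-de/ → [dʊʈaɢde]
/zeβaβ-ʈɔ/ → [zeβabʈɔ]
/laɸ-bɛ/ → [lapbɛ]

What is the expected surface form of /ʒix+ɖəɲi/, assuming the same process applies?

[ʒikɖəɲi]

The data show regressive manner assimilation: /ʁ/ → [ɢ] before /d/; /β/ → [b] before /ʈ/; /ɸ/ → [p] before /b/. In each pair only manner changes, matching the following consonant, while place and voice stay constant.
The rule targets /x/ (voiceless velar fricative), which sits before the trigger /ɖ/ (stop).
Changing only its manner to stop gives [k] — the voiceless velar stop.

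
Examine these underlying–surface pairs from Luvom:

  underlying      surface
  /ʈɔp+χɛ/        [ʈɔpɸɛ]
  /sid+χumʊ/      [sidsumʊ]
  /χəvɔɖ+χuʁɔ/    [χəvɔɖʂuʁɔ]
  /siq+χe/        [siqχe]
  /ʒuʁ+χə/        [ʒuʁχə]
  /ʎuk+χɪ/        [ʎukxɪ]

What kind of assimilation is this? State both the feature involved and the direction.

Comparing underlying and surface forms, /χ/ → [ɸ] is the alternation; the neighbouring /p/ is constant.
The change uvular → bilabial matches the place of the preceding /p/, identifying this as place assimilation.
Manner and voice are unchanged, so the assimilation is partial, not total.
Checking the remaining alternations: /χ/ → [s] after /d/ (uvular → alveolar, matching alveolar); /χ/ → [ʂ] after /ɖ/ (uvular → retroflex, matching retroflex); /χ/ → [x] after /k/ (uvular → velar, matching velar) — only place changes, and always toward the preceding segment.
No alternation appears in [siqχe], [ʒuʁχə]: there the adjacent consonants already agree in place (/χ/ and /q/ are both uvular; /χ/ and /ʁ/ are both uvular), so these forms are consistent with the same rule.
The trigger is the preceding segment, so the direction is progressive (perseverative).

progressive place assimilation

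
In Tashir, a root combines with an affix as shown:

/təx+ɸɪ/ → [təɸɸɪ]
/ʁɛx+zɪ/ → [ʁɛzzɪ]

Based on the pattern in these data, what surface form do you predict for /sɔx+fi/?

[sɔffi]

The data show regressive total assimilation (/x/ → [ɸ] before /ɸ/; /x/ → [z] before /z/): in every case the target segment becomes identical to its following neighbour, copying more than a single feature.
/x/ is the segment targeted by the rule; it sits immediately before /f/, so it assimilates completely and surfaces as [f].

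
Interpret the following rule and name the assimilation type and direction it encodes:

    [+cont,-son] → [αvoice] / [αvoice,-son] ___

progressive voicing assimilation

The shared variable α links the value of [voice] on the target to the same value on the neighbouring segment, so voicing is the feature that assimilates.
Since the environment is written before the underscore, the trigger precedes the target; the direction is progressive.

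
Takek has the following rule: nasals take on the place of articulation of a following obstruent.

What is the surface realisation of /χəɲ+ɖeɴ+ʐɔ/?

/ɲ/ is a voiced palatal nasal. The following trigger /ɖ/ is retroflex, so /ɲ/ must become retroflex as well.
A voiced retroflex nasal is [ɳ], so the surface segment is [ɳ].
At the second juncture, /ɴ/ likewise becomes [ɳ] adjacent to /ʐ/.

[χəɳɖeɳʐɔ]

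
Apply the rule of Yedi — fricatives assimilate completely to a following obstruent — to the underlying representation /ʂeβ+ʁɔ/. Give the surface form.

/β/ is the segment targeted by the rule; it sits immediately before /ʁ/, so it assimilates completely and surfaces as [ʁ].

[ʂeʁʁɔ]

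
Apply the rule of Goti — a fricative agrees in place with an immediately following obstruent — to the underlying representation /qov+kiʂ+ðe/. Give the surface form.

The rule targets /v/ (voiced labiodental fricative), which sits before the trigger /k/ (velar).
The voiced velar fricative is [ɣ], so /v/ → [ɣ].
At the second juncture, /ʂ/ likewise becomes [θ] adjacent to /ð/.

[qoɣkiθðe]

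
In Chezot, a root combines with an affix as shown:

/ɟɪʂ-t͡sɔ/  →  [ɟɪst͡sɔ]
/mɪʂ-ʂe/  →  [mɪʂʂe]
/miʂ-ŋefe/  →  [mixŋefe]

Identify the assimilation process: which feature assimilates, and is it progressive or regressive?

regressive place assimilation

The segment that alternates is /ʂ/, which surfaces as [s] when adjacent to /t͡s/.
The change retroflex → alveolar matches the place of the following /t͡s/, identifying this as place assimilation.
Manner and voice are unchanged, so the assimilation is partial, not total.
The same holds elsewhere in the data: /ʂ/ → [x] before /ŋ/ (retroflex → velar, matching velar) — only place changes, and always toward the following segment.
Nothing changes in [mɪʂʂe]: there the adjacent consonants already agree in place (/ʂ/ and /ʂ/ are both retroflex), so this form is consistent with the same rule.
The trigger is the following segment, so the direction is regressive (anticipatory).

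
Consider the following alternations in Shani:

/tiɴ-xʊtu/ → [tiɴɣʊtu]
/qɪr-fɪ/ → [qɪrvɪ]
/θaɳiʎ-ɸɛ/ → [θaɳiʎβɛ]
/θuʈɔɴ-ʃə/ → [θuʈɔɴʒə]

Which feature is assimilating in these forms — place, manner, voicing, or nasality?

voicing

The segment that alternates is /x/, which surfaces as [ɣ] when adjacent to /ɴ/.
/x/ is voiceless while /ɴ/ is voiced; the output [ɣ] is voiced, matching the trigger — so the feature that spreads is voicing.
Checking the remaining alternations: /f/ → [v] after /r/ (voiceless → voiced, matching voiced); /ɸ/ → [β] after /ʎ/ (voiceless → voiced, matching voiced); /ʃ/ → [ʒ] after /ɴ/ (voiceless → voiced, matching voiced) — only voicing changes, and always toward the preceding segment.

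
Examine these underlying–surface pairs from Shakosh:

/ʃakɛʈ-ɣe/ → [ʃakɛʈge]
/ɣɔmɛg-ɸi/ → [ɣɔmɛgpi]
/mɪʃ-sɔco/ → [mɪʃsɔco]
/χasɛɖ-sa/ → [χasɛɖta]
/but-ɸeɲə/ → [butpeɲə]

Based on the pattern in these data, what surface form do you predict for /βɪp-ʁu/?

The data show progressive manner assimilation: /ɣ/ → [g] after /ʈ/; /ɸ/ → [p] after /g/; /s/ → [t] after /ɖ/; /ɸ/ → [p] after /t/. In each pair only manner changes, matching the preceding consonant, while place and voice stay constant.
No alternation appears in [mɪʃsɔco]: there the adjacent consonants already agree in manner (/s/ and /ʃ/ are both fricatives), so this form is consistent with the same rule.
The rule targets /ʁ/ (voiced uvular fricative), which sits after the trigger /p/ (stop).
A voiced uvular stop is [ɢ], so the surface segment is [ɢ].

[βɪpɢu]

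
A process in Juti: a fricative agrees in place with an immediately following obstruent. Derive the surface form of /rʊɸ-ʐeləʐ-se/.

[rʊʂʐeləzse]

/ɸ/ is a voiceless bilabial fricative. The following trigger /ʐ/ is retroflex, so /ɸ/ must become retroflex as well.
A voiceless retroflex fricative is [ʂ], so the surface segment is [ʂ].
The same rule applies at the second boundary: /ʐ/ → [z] next to /s/.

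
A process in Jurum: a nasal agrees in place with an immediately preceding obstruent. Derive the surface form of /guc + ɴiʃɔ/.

[gucɲiʃɔ]

/ɴ/ is a voiced uvular nasal. The preceding trigger /c/ is palatal, so /ɴ/ must become palatal as well.
The voiced palatal nasal is [ɲ], so /ɴ/ → [ɲ].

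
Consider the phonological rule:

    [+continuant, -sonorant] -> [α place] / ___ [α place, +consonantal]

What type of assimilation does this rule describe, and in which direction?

regressive place assimilation

The rule copies the place features (abbreviated [place]) from the environment onto the target, so the assimilating feature is place.
Since the environment is written after the underscore, the trigger follows the target; the direction is regressive.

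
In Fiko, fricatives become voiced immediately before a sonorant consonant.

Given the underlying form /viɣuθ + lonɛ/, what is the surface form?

[viɣuðlonɛ]

/θ/ is a voiceless dental fricative. The following trigger /l/ is voiced, so /θ/ must become voiced as well.
A voiced dental fricative is [ð], so the surface segment is [ð].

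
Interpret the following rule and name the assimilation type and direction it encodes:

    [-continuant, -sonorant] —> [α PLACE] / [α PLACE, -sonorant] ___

The shared variable α links the value of the place features (abbreviated [PLACE]) on the target to the same value on the neighbouring segment, so place is the feature that assimilates.
The conditioning segment sits to the left of the focus bar, meaning the trigger precedes the segment that changes — progressive assimilation.

progressive place assimilation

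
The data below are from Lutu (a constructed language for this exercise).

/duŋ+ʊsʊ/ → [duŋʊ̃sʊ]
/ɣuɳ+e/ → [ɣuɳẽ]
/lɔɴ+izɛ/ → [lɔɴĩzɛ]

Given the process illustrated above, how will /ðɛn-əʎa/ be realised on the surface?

The data show progressive nasality assimilation (vowel nasalisation): /ʊ/ → [ʊ̃] after /ŋ/; /e/ → [ẽ] after /ɳ/; /i/ → [ĩ] after /ɴ/ — a vowel is nasalised by an immediately preceding nasal consonant.
The vowel /ə/ is adjacent to the preceding nasal /n/, so it acquires [+nasal] and surfaces as [ə̃].

[ðɛnə̃ʎa]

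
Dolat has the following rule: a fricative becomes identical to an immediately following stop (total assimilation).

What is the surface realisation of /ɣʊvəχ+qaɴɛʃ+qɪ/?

[ɣʊvəqqaɴɛqqɪ]

/χ/ is the segment targeted by the rule; it sits immediately before /q/, so it assimilates completely and surfaces as [q].
At the second juncture, /ʃ/ likewise becomes [q] adjacent to /q/.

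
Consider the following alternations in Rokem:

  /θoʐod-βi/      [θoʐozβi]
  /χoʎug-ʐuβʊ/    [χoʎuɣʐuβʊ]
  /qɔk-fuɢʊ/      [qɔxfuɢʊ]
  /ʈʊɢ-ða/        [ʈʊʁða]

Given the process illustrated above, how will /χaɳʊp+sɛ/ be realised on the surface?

The data show regressive manner assimilation: /d/ → [z] before /β/; /g/ → [ɣ] before /ʐ/; /k/ → [x] before /f/; /ɢ/ → [ʁ] before /ð/. In each pair only manner changes, matching the following consonant, while place and voice stay constant.
/p/ is a voiceless bilabial stop. The following trigger /s/ is a fricative, so /p/ must become a fricative as well.
The voiceless bilabial fricative is [ɸ], so /p/ → [ɸ].

[χaɳʊɸsɛ]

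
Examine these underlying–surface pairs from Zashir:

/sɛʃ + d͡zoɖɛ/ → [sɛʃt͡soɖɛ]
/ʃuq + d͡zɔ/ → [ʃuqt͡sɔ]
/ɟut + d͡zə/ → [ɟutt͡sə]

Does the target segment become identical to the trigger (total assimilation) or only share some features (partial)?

partial assimilation

Comparing underlying and surface forms, /d͡z/ → [t͡s] is the alternation; the neighbouring /ʃ/ is constant.
The change voiced → voiceless matches the voicing of the preceding /ʃ/, identifying this as voicing assimilation.
Place and manner are unchanged, so the assimilation is partial, not total.
The same holds elsewhere in the data: /d͡z/ → [t͡s] after /q/ (voiced → voiceless, matching voiceless); /d͡z/ → [t͡s] after /t/ (voiced → voiceless, matching voiceless) — only voicing changes, and always toward the preceding segment.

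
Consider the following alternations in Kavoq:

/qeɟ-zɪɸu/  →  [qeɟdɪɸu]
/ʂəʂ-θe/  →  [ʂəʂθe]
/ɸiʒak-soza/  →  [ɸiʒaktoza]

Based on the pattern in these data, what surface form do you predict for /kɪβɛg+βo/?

[kɪβɛgbo]

The data show progressive manner assimilation: /z/ → [d] after /ɟ/; /s/ → [t] after /k/. In each pair only manner changes, matching the preceding consonant, while place and voice stay constant.
Nothing changes in [ʂəʂθe]: there the adjacent consonants already agree in manner (/θ/ and /ʂ/ are both fricatives), so this form is consistent with the same rule.
/β/ is a voiced bilabial fricative. The preceding trigger /g/ is a stop, so /β/ must become a stop as well.
The voiced bilabial stop is [b], so /β/ → [b].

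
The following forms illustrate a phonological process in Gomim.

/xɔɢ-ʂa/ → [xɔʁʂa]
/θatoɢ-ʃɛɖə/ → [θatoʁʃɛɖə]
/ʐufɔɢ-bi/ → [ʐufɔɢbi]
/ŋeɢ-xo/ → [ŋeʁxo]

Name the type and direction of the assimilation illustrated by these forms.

regressive manner assimilation

The segment that alternates is /ɢ/, which surfaces as [ʁ] when adjacent to /ʂ/.
/ɢ/ is a stop while /ʂ/ is a fricative; the output [ʁ] is a fricative, matching the trigger — so the feature that spreads is manner.
Place and voice are unchanged, so the assimilation is partial, not total.
The same holds elsewhere in the data: /ɢ/ → [ʁ] before /ʃ/ (stop → fricative, matching a fricative); /ɢ/ → [ʁ] before /x/ (stop → fricative, matching a fricative) — only manner changes, and always toward the following segment.
No alternation appears in [ʐufɔɢbi]: there the adjacent consonants already agree in manner (/ɢ/ and /b/ are both stops), so this form is consistent with the same rule.
Since the segment that changes precedes the conditioning segment, the assimilation is regressive.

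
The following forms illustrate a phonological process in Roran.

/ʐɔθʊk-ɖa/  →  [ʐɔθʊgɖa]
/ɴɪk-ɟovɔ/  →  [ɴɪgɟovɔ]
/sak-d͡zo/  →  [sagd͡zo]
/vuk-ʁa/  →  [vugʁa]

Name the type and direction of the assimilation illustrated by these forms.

regressive voicing assimilation

The segment that alternates is /k/, which surfaces as [g] when adjacent to /ɖ/.
/k/ is voiceless while /ɖ/ is voiced; the output [g] is voiced, matching the trigger — so the feature that spreads is voicing.
Place and manner are unchanged, so the assimilation is partial, not total.
The same holds elsewhere in the data: /k/ → [g] before /ɟ/ (voiceless → voiced, matching voiced); /k/ → [g] before /d͡z/ (voiceless → voiced, matching voiced); /k/ → [g] before /ʁ/ (voiceless → voiced, matching voiced) — only voicing changes, and always toward the following segment.
Since the segment that changes precedes the conditioning segment, the assimilation is regressive.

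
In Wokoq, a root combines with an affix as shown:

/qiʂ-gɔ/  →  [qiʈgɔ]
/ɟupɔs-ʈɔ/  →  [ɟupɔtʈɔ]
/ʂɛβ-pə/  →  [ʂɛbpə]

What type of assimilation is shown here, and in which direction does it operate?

Underlying /ʂ/ is realised as [ʈ] next to /g/; /g/ itself does not change.
The change fricative → stop matches the manner of the following /g/, identifying this as manner assimilation.
Place and voice are unchanged, so the assimilation is partial, not total.
The other alternating forms pattern the same way: /s/ → [t] before /ʈ/ (fricative → stop, matching a stop); /β/ → [b] before /p/ (fricative → stop, matching a stop) — only manner changes, and always toward the following segment.
Since the segment that changes precedes the conditioning segment, the assimilation is regressive.

regressive manner assimilation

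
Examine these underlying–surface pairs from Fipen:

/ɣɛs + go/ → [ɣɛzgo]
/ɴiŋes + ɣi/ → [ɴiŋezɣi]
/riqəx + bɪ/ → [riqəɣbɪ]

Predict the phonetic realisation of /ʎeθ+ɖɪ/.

[ʎeðɖɪ]

The data show regressive voicing assimilation: /s/ → [z] before /g/; /s/ → [z] before /ɣ/; /x/ → [ɣ] before /b/. In each pair only voicing changes, matching the following consonant, while place and manner stay constant.
The rule targets /θ/ (voiceless dental fricative), which sits before the trigger /ɖ/ (voiced).
Changing only its voicing to voiced gives [ð] — the voiced dental fricative.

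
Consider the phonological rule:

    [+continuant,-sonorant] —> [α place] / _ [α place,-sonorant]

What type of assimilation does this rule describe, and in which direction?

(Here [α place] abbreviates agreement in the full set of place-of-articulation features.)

regressive place assimilation

The rule copies the place features (abbreviated [place]) from the environment onto the target, so the assimilating feature is place.
Since the environment is written after the underscore, the trigger follows the target; the direction is regressive.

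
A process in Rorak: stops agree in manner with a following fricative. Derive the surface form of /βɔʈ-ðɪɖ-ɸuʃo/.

/ʈ/ is a voiceless retroflex stop. The following trigger /ð/ is a fricative, so /ʈ/ must become a fricative as well.
A voiceless retroflex fricative is [ʂ], so the surface segment is [ʂ].
The same rule applies at the second boundary: /ɖ/ → [ʐ] next to /ɸ/.

[βɔʂðɪʐɸuʃo]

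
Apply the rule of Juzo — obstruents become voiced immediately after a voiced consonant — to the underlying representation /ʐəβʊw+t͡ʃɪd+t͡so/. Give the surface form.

/t͡ʃ/ is a voiceless postalveolar affricate. The preceding trigger /w/ is voiced, so /t͡ʃ/ must become voiced as well.
Changing only its voicing to voiced gives [d͡ʒ] — the voiced postalveolar affricate.
At the second juncture, /t͡s/ likewise becomes [d͡z] adjacent to /d/.

[ʐəβʊwd͡ʒɪdd͡zo]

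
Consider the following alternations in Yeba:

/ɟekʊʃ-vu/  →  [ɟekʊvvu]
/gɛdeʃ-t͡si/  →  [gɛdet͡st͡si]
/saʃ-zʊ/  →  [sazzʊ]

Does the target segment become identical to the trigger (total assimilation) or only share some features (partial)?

total assimilation

Underlying /ʃ/ is realised as [v] next to /v/; /v/ itself does not change.
The output [v] is identical to the trigger /v/ — every feature (place, manner, voicing) has been copied — so this is total assimilation.
The other forms behave the same way: /ʃ/ → [t͡s] before /t͡s/; /ʃ/ → [z] before /z/ — in each case the output is a copy of the following consonant.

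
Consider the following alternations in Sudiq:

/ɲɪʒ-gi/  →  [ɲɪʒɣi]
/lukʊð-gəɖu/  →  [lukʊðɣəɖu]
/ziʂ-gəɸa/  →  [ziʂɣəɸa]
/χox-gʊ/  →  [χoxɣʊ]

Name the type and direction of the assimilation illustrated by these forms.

The segment that alternates is /g/, which surfaces as [ɣ] when adjacent to /ʒ/.
The change stop → fricative matches the manner of the preceding /ʒ/, identifying this as manner assimilation.
Place and voice are unchanged, so the assimilation is partial, not total.
The same holds elsewhere in the data: /g/ → [ɣ] after /ð/ (stop → fricative, matching a fricative); /g/ → [ɣ] after /ʂ/ (stop → fricative, matching a fricative); /g/ → [ɣ] after /x/ (stop → fricative, matching a fricative) — only manner changes, and always toward the preceding segment.
The trigger is the preceding segment, so the direction is progressive (perseverative).

progressive manner assimilation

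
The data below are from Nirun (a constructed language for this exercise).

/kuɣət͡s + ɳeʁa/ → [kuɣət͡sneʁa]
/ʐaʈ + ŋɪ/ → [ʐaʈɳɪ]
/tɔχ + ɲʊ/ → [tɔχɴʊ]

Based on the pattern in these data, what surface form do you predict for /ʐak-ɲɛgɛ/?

[ʐakŋɛgɛ]

The data show progressive place assimilation: /ɳ/ → [n] after /t͡s/; /ŋ/ → [ɳ] after /ʈ/; /ɲ/ → [ɴ] after /χ/. In each pair only place changes, matching the preceding consonant, while manner and voice stay constant.
/ɲ/ is a voiced palatal nasal. The preceding trigger /k/ is velar, so /ɲ/ must become velar as well.
Changing only its place to velar gives [ŋ] — the voiced velar nasal.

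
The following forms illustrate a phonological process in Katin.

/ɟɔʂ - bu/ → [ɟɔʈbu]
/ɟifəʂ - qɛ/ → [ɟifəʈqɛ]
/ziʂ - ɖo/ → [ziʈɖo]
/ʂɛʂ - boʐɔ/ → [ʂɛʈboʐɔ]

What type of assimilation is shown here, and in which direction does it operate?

Comparing underlying and surface forms, /ʂ/ → [ʈ] is the alternation; the neighbouring /b/ is constant.
/ʂ/ is a fricative while /b/ is a stop; the output [ʈ] is a stop, matching the trigger — so the feature that spreads is manner.
Place and voice are unchanged, so the assimilation is partial, not total.
Checking the remaining alternations: /ʂ/ → [ʈ] before /q/ (fricative → stop, matching a stop); /ʂ/ → [ʈ] before /ɖ/ (fricative → stop, matching a stop) — only manner changes, and always toward the following segment.
The trigger is the following segment, so the direction is regressive (anticipatory).

regressive manner assimilation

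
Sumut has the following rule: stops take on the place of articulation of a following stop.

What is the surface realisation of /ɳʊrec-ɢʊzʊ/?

[ɳʊreqɢʊzʊ]

The rule targets /c/ (voiceless palatal stop), which sits before the trigger /ɢ/ (uvular).
A voiceless uvular stop is [q], so the surface segment is [q].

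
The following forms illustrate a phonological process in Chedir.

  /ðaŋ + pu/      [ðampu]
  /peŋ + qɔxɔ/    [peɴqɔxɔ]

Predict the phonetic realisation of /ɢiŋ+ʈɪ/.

The data show regressive place assimilation: /ŋ/ → [m] before /p/; /ŋ/ → [ɴ] before /q/. In each pair only place changes, matching the following consonant, while manner and voice stay constant.
The rule targets /ŋ/ (voiced velar nasal), which sits before the trigger /ʈ/ (retroflex).
A voiced retroflex nasal is [ɳ], so the surface segment is [ɳ].

[ɢiɳʈɪ]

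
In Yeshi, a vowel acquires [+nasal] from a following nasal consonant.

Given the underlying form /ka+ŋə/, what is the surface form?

/a/ sits next to the nasal /ŋ/ and is therefore nasalised to [ã].

[kãŋə]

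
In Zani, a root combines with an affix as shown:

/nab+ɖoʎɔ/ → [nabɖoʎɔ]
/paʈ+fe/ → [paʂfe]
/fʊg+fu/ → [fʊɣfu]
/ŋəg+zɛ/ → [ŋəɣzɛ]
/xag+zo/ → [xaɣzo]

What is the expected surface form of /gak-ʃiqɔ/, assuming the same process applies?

[gaxʃiqɔ]

The data show regressive manner assimilation: /ʈ/ → [ʂ] before /f/; /g/ → [ɣ] before /f/; /g/ → [ɣ] before /z/. In each pair only manner changes, matching the following consonant, while place and voice stay constant.
No alternation appears in [nabɖoʎɔ]: there the adjacent consonants already agree in manner (/b/ and /ɖ/ are both stops), so this form is consistent with the same rule.
The rule targets /k/ (voiceless velar stop), which sits before the trigger /ʃ/ (fricative).
The voiceless velar fricative is [x], so /k/ → [x].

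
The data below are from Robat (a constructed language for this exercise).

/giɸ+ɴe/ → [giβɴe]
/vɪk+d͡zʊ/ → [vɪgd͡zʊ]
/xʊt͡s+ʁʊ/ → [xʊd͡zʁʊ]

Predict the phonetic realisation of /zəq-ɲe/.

[zəɢɲe]

The data show regressive voicing assimilation: /ɸ/ → [β] before /ɴ/; /k/ → [g] before /d͡z/; /t͡s/ → [d͡z] before /ʁ/. In each pair only voicing changes, matching the following consonant, while place and manner stay constant.
/q/ is a voiceless uvular stop. The following trigger /ɲ/ is voiced, so /q/ must become voiced as well.
The voiced uvular stop is [ɢ], so /q/ → [ɢ].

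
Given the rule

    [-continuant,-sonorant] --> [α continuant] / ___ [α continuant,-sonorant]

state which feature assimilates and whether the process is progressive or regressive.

The shared variable α links the value of [continuant] on the target to that of the neighbouring obstruent. [continuant] distinguishes stops from fricatives — a manner-of-articulation feature — so this is manner assimilation.
Since the environment is written after the underscore, the trigger follows the target; the direction is regressive.

regressive manner assimilation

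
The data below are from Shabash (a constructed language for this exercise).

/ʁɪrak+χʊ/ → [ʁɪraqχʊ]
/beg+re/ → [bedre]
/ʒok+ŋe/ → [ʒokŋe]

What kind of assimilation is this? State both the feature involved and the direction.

regressive place assimilation

Comparing underlying and surface forms, /k/ → [q] is the alternation; the neighbouring /χ/ is constant.
The change velar → uvular matches the place of the following /χ/, identifying this as place assimilation.
Manner and voice are unchanged, so the assimilation is partial, not total.
The same holds elsewhere in the data: /g/ → [d] before /r/ (velar → alveolar, matching alveolar) — only place changes, and always toward the following segment.
Nothing changes in [ʒokŋe]: there the adjacent consonants already agree in place (/k/ and /ŋ/ are both velar), so this form is consistent with the same rule.
The trigger is the following segment, so the direction is regressive (anticipatory).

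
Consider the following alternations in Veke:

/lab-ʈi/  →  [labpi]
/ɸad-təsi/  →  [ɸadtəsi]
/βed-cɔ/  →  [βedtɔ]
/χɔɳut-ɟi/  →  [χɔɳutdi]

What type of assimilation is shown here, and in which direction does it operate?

Underlying /ʈ/ is realised as [p] next to /b/; /b/ itself does not change.
The change retroflex → bilabial matches the place of the preceding /b/, identifying this as place assimilation.
Manner and voice are unchanged, so the assimilation is partial, not total.
The same holds elsewhere in the data: /c/ → [t] after /d/ (palatal → alveolar, matching alveolar); /ɟ/ → [d] after /t/ (palatal → alveolar, matching alveolar) — only place changes, and always toward the preceding segment.
No alternation appears in [ɸadtəsi]: there the adjacent consonants already agree in place (/t/ and /d/ are both alveolar), so this form is consistent with the same rule.
Since the segment that changes follows the conditioning segment, the assimilation is progressive.

progressive place assimilation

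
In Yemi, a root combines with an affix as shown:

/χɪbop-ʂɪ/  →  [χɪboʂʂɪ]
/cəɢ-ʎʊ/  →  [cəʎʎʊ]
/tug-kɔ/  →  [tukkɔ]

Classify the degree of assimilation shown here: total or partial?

The segment that alternates is /p/, which surfaces as [ʂ] when adjacent to /ʂ/.
The output [ʂ] is identical to the trigger /ʂ/ — every feature (place, manner, voicing) has been copied — so this is total assimilation.
The remaining alternations confirm this: /ɢ/ → [ʎ] before /ʎ/; /g/ → [k] before /k/ — in each case the output is a copy of the following consonant.

total assimilation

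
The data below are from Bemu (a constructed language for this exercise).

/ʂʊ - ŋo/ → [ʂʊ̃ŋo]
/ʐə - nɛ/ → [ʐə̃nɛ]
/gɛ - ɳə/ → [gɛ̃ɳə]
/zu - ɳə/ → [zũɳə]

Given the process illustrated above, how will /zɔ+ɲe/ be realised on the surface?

The data show regressive nasality assimilation (vowel nasalisation): /ʊ/ → [ʊ̃] before /ŋ/; /ə/ → [ə̃] before /n/; /ɛ/ → [ɛ̃] before /ɳ/; /u/ → [ũ] before /ɳ/ — a vowel is nasalised by an immediately following nasal consonant.
The vowel /ɔ/ is adjacent to the following nasal /ɲ/, so it acquires [+nasal] and surfaces as [ɔ̃].

[zɔ̃ɲe]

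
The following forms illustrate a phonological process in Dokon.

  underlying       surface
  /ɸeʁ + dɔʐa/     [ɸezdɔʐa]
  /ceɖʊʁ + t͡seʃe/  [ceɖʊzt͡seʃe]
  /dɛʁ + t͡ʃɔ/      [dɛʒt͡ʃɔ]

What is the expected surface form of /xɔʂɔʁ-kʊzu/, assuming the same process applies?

The data show regressive place assimilation: /ʁ/ → [z] before /d/; /ʁ/ → [z] before /t͡s/; /ʁ/ → [ʒ] before /t͡ʃ/. In each pair only place changes, matching the following consonant, while manner and voice stay constant.
The rule targets /ʁ/ (voiced uvular fricative), which sits before the trigger /k/ (velar).
Changing only its place to velar gives [ɣ] — the voiced velar fricative.

[xɔʂɔɣkʊzu]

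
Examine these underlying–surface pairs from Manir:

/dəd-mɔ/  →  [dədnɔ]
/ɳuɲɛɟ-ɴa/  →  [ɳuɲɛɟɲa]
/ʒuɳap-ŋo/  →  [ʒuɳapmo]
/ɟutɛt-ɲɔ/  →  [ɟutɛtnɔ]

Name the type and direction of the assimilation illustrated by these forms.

Comparing underlying and surface forms, /m/ → [n] is the alternation; the neighbouring /d/ is constant.
/m/ is bilabial while /d/ is alveolar; the output [n] is alveolar, matching the trigger — so the feature that spreads is place.
Manner and voice are unchanged, so the assimilation is partial, not total.
The same holds elsewhere in the data: /ɴ/ → [ɲ] after /ɟ/ (uvular → palatal, matching palatal); /ŋ/ → [m] after /p/ (velar → bilabial, matching bilabial); /ɲ/ → [n] after /t/ (palatal → alveolar, matching alveolar) — only place changes, and always toward the preceding segment.
The trigger is the preceding segment, so the direction is progressive (perseverative).

progressive place assimilation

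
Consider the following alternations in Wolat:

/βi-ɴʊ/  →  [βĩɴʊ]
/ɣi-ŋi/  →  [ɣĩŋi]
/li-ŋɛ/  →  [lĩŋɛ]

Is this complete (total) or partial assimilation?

The vowel /i/ surfaces as nasalised [ĩ] next to the following nasal /ɴ/ — it has acquired the [+nasal] feature of its neighbour.
Likewise in the remaining data: /i/ → [ĩ] before /ŋ/ — each time a vowel is nasalised next to a following nasal.

partial assimilation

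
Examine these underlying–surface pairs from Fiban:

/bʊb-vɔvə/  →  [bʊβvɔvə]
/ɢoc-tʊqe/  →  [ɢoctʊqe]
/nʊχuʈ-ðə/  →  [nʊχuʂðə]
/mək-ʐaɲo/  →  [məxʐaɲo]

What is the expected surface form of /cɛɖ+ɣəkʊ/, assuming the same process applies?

[cɛʐɣəkʊ]

The data show regressive manner assimilation: /b/ → [β] before /v/; /ʈ/ → [ʂ] before /ð/; /k/ → [x] before /ʐ/. In each pair only manner changes, matching the following consonant, while place and voice stay constant.
Nothing changes in [ɢoctʊqe]: there the adjacent consonants already agree in manner (/c/ and /t/ are both stops), so this form is consistent with the same rule.
The rule targets /ɖ/ (voiced retroflex stop), which sits before the trigger /ɣ/ (fricative).
The voiced retroflex fricative is [ʐ], so /ɖ/ → [ʐ].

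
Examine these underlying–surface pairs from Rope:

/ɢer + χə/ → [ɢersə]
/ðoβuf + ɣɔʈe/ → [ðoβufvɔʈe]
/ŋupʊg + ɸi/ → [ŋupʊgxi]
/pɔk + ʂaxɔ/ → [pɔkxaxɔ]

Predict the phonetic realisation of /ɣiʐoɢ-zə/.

The data show progressive place assimilation: /χ/ → [s] after /r/; /ɣ/ → [v] after /f/; /ɸ/ → [x] after /g/; /ʂ/ → [x] after /k/. In each pair only place changes, matching the preceding consonant, while manner and voice stay constant.
/z/ is a voiced alveolar fricative. The preceding trigger /ɢ/ is uvular, so /z/ must become uvular as well.
Changing only its place to uvular gives [ʁ] — the voiced uvular fricative.

[ɣiʐoɢʁə]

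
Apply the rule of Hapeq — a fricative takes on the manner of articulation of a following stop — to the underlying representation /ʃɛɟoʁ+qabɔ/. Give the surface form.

The rule targets /ʁ/ (voiced uvular fricative), which sits before the trigger /q/ (stop).
The voiced uvular stop is [ɢ], so /ʁ/ → [ɢ].

[ʃɛɟoɢqabɔ]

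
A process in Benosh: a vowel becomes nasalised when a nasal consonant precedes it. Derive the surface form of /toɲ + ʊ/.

[toɲʊ̃]

The vowel /ʊ/ is adjacent to the preceding nasal /ɲ/, so it acquires [+nasal] and surfaces as [ʊ̃].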